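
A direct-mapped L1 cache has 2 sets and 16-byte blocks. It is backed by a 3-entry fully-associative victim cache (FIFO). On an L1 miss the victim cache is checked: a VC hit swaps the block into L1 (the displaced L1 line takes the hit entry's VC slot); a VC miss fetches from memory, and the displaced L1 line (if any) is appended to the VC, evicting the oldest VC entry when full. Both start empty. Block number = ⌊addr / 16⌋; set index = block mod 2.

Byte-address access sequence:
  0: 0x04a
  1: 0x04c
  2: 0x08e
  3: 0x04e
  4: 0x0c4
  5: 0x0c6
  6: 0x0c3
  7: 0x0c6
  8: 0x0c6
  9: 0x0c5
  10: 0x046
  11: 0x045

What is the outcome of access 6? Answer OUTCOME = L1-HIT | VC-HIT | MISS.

0: 0x4a (blk 4, set 0) → MISS  vc=[]
1: 0x4c (blk 4, set 0) → L1-HIT  vc=[]
2: 0x8e (blk 8, set 0) → MISS  vc=[4]
3: 0x4e (blk 4, set 0) → VC-HIT  vc=[8]
4: 0xc4 (blk 12, set 0) → MISS  vc=[8, 4]
5: 0xc6 (blk 12, set 0) → L1-HIT  vc=[8, 4]
6: 0xc3 (blk 12, set 0) → L1-HIT  vc=[8, 4]
7: 0xc6 (blk 12, set 0) → L1-HIT  vc=[8, 4]
8: 0xc6 (blk 12, set 0) → L1-HIT  vc=[8, 4]
9: 0xc5 (blk 12, set 0) → L1-HIT  vc=[8, 4]
10: 0x46 (blk 4, set 0) → VC-HIT  vc=[8, 12]
11: 0x45 (blk 4, set 0) → L1-HIT  vc=[8, 12]

OUTCOME = L1-HIT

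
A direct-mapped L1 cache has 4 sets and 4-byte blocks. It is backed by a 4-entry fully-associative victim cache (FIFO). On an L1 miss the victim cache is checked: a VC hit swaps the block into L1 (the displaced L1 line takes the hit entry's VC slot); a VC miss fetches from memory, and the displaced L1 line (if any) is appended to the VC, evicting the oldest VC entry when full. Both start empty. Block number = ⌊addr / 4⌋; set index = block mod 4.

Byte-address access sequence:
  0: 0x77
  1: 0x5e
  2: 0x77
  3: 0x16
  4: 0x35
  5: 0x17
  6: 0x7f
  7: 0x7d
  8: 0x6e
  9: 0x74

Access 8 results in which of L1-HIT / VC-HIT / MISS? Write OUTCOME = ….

OUTCOME = MISS

0: 0x77 (blk 29, set 1) → MISS  vc=[]
1: 0x5e (blk 23, set 3) → MISS  vc=[]
2: 0x77 (blk 29, set 1) → L1-HIT  vc=[]
3: 0x16 (blk 5, set 1) → MISS  vc=[29]
4: 0x35 (blk 13, set 1) → MISS  vc=[29, 5]
5: 0x17 (blk 5, set 1) → VC-HIT  vc=[29, 13]
6: 0x7f (blk 31, set 3) → MISS  vc=[29, 13, 23]
7: 0x7d (blk 31, set 3) → L1-HIT  vc=[29, 13, 23]
8: 0x6e (blk 27, set 3) → MISS  vc=[29, 13, 23, 31]
9: 0x74 (blk 29, set 1) → VC-HIT  vc=[5, 13, 23, 31]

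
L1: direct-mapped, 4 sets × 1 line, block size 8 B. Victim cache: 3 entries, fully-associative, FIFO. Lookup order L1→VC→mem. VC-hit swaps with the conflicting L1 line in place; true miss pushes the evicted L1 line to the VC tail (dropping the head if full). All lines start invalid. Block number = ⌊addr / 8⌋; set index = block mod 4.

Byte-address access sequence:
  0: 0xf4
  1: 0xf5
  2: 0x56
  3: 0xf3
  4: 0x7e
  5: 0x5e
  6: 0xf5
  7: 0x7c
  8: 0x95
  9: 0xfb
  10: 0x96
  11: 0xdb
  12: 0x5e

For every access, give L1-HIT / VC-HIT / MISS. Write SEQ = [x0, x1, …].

#0 0xf4→b30/s2 MISS; vc=[]
#1 0xf5→b30/s2 L1-HIT; vc=[]
#2 0x56→b10/s2 MISS; vc=[30]
#3 0xf3→b30/s2 VC-HIT; vc=[10]
#4 0x7e→b15/s3 MISS; vc=[10]
#5 0x5e→b11/s3 MISS; vc=[10,15]
#6 0xf5→b30/s2 L1-HIT; vc=[10,15]
#7 0x7c→b15/s3 VC-HIT; vc=[10,11]
#8 0x95→b18/s2 MISS; vc=[10,11,30]
#9 0xfb→b31/s3 MISS; vc=[11,30,15]
#10 0x96→b18/s2 L1-HIT; vc=[11,30,15]
#11 0xdb→b27/s3 MISS; vc=[30,15,31]
#12 0x5e→b11/s3 MISS; vc=[15,31,27]

SEQ = [MISS, L1-HIT, MISS, VC-HIT, MISS, MISS, L1-HIT, VC-HIT, MISS, MISS, L1-HIT, MISS, MISS]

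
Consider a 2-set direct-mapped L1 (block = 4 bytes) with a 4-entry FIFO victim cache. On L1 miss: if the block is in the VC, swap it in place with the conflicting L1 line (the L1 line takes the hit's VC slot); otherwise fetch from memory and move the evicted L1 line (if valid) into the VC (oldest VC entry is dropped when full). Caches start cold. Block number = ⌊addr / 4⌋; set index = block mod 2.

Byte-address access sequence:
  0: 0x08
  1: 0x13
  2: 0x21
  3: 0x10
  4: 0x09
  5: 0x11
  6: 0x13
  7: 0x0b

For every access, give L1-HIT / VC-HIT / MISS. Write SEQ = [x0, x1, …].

SEQ = [MISS, MISS, MISS, VC-HIT, VC-HIT, VC-HIT, L1-HIT, VC-HIT]

#0 0x8→b2/s0 MISS; vc=[]
#1 0x13→b4/s0 MISS; vc=[2]
#2 0x21→b8/s0 MISS; vc=[2,4]
#3 0x10→b4/s0 VC-HIT; vc=[2,8]
#4 0x9→b2/s0 VC-HIT; vc=[4,8]
#5 0x11→b4/s0 VC-HIT; vc=[2,8]
#6 0x13→b4/s0 L1-HIT; vc=[2,8]
#7 0xb→b2/s0 VC-HIT; vc=[4,8]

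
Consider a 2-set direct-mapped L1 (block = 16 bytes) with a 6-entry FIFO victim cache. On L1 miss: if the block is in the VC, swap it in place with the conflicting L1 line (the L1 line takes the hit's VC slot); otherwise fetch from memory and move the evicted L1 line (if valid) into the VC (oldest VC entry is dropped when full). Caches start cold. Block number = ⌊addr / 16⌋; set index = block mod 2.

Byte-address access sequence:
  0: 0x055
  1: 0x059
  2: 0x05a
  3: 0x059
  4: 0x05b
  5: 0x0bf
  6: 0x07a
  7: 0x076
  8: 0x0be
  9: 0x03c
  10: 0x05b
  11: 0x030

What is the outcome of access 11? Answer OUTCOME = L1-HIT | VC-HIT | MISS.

OUTCOME = VC-HIT

  [0] addr=0x55 blk=5 s=1: MISS | VC []
  [1] addr=0x59 blk=5 s=1: L1-HIT | VC []
  [2] addr=0x5a blk=5 s=1: L1-HIT | VC []
  [3] addr=0x59 blk=5 s=1: L1-HIT | VC []
  [4] addr=0x5b blk=5 s=1: L1-HIT | VC []
  [5] addr=0xbf blk=11 s=1: MISS | VC [5]
  [6] addr=0x7a blk=7 s=1: MISS | VC [5, 11]
  [7] addr=0x76 blk=7 s=1: L1-HIT | VC [5, 11]
  [8] addr=0xbe blk=11 s=1: VC-HIT | VC [5, 7]
  [9] addr=0x3c blk=3 s=1: MISS | VC [5, 7, 11]
  [10] addr=0x5b blk=5 s=1: VC-HIT | VC [3, 7, 11]
  [11] addr=0x30 blk=3 s=1: VC-HIT | VC [5, 7, 11]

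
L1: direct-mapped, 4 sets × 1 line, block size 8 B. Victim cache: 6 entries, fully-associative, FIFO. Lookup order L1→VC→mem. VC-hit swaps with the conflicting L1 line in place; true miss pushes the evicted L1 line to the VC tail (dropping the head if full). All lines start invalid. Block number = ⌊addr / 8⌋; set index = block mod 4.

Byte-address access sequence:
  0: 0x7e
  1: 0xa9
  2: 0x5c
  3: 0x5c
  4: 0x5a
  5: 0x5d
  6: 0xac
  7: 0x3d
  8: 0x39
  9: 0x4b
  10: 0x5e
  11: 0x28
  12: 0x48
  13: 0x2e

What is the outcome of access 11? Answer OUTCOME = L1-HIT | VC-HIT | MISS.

OUTCOME = MISS

#0 0x7e→b15/s3 MISS; vc=[]
#1 0xa9→b21/s1 MISS; vc=[]
#2 0x5c→b11/s3 MISS; vc=[15]
#3 0x5c→b11/s3 L1-HIT; vc=[15]
#4 0x5a→b11/s3 L1-HIT; vc=[15]
#5 0x5d→b11/s3 L1-HIT; vc=[15]
#6 0xac→b21/s1 L1-HIT; vc=[15]
#7 0x3d→b7/s3 MISS; vc=[15,11]
#8 0x39→b7/s3 L1-HIT; vc=[15,11]
#9 0x4b→b9/s1 MISS; vc=[15,11,21]
#10 0x5e→b11/s3 VC-HIT; vc=[15,7,21]
#11 0x28→b5/s1 MISS; vc=[15,7,21,9]
#12 0x48→b9/s1 VC-HIT; vc=[15,7,21,5]
#13 0x2e→b5/s1 VC-HIT; vc=[15,7,21,9]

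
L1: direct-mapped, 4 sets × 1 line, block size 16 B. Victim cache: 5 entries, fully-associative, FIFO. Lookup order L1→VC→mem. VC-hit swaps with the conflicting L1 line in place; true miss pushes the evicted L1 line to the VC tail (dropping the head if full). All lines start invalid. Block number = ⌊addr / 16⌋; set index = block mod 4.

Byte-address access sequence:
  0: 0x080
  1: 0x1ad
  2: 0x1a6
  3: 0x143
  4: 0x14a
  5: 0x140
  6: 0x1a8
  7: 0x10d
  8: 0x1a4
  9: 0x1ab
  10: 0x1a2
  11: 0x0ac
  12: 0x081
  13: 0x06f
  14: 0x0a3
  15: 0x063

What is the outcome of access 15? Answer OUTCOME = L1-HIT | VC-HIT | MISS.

OUTCOME = VC-HIT

#0 0x80→b8/s0 MISS; vc=[]
#1 0x1ad→b26/s2 MISS; vc=[]
#2 0x1a6→b26/s2 L1-HIT; vc=[]
#3 0x143→b20/s0 MISS; vc=[8]
#4 0x14a→b20/s0 L1-HIT; vc=[8]
#5 0x140→b20/s0 L1-HIT; vc=[8]
#6 0x1a8→b26/s2 L1-HIT; vc=[8]
#7 0x10d→b16/s0 MISS; vc=[8,20]
#8 0x1a4→b26/s2 L1-HIT; vc=[8,20]
#9 0x1ab→b26/s2 L1-HIT; vc=[8,20]
#10 0x1a2→b26/s2 L1-HIT; vc=[8,20]
#11 0xac→b10/s2 MISS; vc=[8,20,26]
#12 0x81→b8/s0 VC-HIT; vc=[16,20,26]
#13 0x6f→b6/s2 MISS; vc=[16,20,26,10]
#14 0xa3→b10/s2 VC-HIT; vc=[16,20,26,6]
#15 0x63→b6/s2 VC-HIT; vc=[16,20,26,10]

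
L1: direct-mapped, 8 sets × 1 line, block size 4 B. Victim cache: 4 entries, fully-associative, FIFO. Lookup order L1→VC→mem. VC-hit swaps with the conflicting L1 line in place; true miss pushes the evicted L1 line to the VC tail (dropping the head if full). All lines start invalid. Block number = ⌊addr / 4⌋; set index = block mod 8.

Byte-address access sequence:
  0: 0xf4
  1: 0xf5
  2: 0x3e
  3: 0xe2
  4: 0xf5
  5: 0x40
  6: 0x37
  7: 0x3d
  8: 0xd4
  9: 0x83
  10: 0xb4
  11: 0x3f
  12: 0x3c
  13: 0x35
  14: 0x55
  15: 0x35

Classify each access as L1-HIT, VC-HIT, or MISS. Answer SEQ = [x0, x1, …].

SEQ = [MISS, L1-HIT, MISS, MISS, L1-HIT, MISS, MISS, L1-HIT, MISS, MISS, MISS, L1-HIT, L1-HIT, VC-HIT, MISS, VC-HIT]

#0 0xf4→b61/s5 MISS; vc=[]
#1 0xf5→b61/s5 L1-HIT; vc=[]
#2 0x3e→b15/s7 MISS; vc=[]
#3 0xe2→b56/s0 MISS; vc=[]
#4 0xf5→b61/s5 L1-HIT; vc=[]
#5 0x40→b16/s0 MISS; vc=[56]
#6 0x37→b13/s5 MISS; vc=[56,61]
#7 0x3d→b15/s7 L1-HIT; vc=[56,61]
#8 0xd4→b53/s5 MISS; vc=[56,61,13]
#9 0x83→b32/s0 MISS; vc=[56,61,13,16]
#10 0xb4→b45/s5 MISS; vc=[61,13,16,53]
#11 0x3f→b15/s7 L1-HIT; vc=[61,13,16,53]
#12 0x3c→b15/s7 L1-HIT; vc=[61,13,16,53]
#13 0x35→b13/s5 VC-HIT; vc=[61,45,16,53]
#14 0x55→b21/s5 MISS; vc=[45,16,53,13]
#15 0x35→b13/s5 VC-HIT; vc=[45,16,53,21]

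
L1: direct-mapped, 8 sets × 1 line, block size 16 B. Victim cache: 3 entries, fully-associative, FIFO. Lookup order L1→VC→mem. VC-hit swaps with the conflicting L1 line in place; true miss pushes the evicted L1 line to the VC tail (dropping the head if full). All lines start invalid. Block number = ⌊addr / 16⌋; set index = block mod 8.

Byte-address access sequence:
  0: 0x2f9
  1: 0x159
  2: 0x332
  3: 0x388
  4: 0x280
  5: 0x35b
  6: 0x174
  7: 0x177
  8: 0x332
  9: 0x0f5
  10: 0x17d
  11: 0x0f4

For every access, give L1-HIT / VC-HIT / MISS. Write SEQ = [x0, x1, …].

SEQ = [MISS, MISS, MISS, MISS, MISS, MISS, MISS, L1-HIT, L1-HIT, MISS, VC-HIT, VC-HIT]

  [0] addr=0x2f9 blk=47 s=7: MISS | VC []
  [1] addr=0x159 blk=21 s=5: MISS | VC []
  [2] addr=0x332 blk=51 s=3: MISS | VC []
  [3] addr=0x388 blk=56 s=0: MISS | VC []
  [4] addr=0x280 blk=40 s=0: MISS | VC [56]
  [5] addr=0x35b blk=53 s=5: MISS | VC [56, 21]
  [6] addr=0x174 blk=23 s=7: MISS | VC [56, 21, 47]
  [7] addr=0x177 blk=23 s=7: L1-HIT | VC [56, 21, 47]
  [8] addr=0x332 blk=51 s=3: L1-HIT | VC [56, 21, 47]
  [9] addr=0xf5 blk=15 s=7: MISS | VC [21, 47, 23]
  [10] addr=0x17d blk=23 s=7: VC-HIT | VC [21, 47, 15]
  [11] addr=0xf4 blk=15 s=7: VC-HIT | VC [21, 47, 23]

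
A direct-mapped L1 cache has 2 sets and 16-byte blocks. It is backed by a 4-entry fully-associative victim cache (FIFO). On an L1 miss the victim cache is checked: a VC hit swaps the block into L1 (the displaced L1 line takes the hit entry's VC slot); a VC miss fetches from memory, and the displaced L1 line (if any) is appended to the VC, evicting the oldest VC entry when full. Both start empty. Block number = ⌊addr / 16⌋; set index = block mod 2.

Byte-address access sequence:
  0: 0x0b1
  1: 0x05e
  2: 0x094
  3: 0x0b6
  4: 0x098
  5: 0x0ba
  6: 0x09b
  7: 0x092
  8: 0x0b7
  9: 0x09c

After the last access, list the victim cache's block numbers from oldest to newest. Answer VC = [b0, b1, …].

#0 0xb1→b11/s1 MISS; vc=[]
#1 0x5e→b5/s1 MISS; vc=[11]
#2 0x94→b9/s1 MISS; vc=[11,5]
#3 0xb6→b11/s1 VC-HIT; vc=[9,5]
#4 0x98→b9/s1 VC-HIT; vc=[11,5]
#5 0xba→b11/s1 VC-HIT; vc=[9,5]
#6 0x9b→b9/s1 VC-HIT; vc=[11,5]
#7 0x92→b9/s1 L1-HIT; vc=[11,5]
#8 0xb7→b11/s1 VC-HIT; vc=[9,5]
#9 0x9c→b9/s1 VC-HIT; vc=[11,5]

VC = [11, 5]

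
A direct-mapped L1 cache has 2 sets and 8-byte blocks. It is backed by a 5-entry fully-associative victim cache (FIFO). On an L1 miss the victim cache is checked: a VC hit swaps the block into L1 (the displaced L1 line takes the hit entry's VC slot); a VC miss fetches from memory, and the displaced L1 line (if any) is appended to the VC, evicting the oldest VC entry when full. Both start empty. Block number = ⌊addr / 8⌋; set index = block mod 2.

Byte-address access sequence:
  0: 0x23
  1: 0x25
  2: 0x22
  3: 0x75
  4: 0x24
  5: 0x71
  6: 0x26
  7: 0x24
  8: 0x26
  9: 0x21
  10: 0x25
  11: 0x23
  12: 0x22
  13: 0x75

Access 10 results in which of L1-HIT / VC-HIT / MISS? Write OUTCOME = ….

0: 0x23 (blk 4, set 0) → MISS  vc=[]
1: 0x25 (blk 4, set 0) → L1-HIT  vc=[]
2: 0x22 (blk 4, set 0) → L1-HIT  vc=[]
3: 0x75 (blk 14, set 0) → MISS  vc=[4]
4: 0x24 (blk 4, set 0) → VC-HIT  vc=[14]
5: 0x71 (blk 14, set 0) → VC-HIT  vc=[4]
6: 0x26 (blk 4, set 0) → VC-HIT  vc=[14]
7: 0x24 (blk 4, set 0) → L1-HIT  vc=[14]
8: 0x26 (blk 4, set 0) → L1-HIT  vc=[14]
9: 0x21 (blk 4, set 0) → L1-HIT  vc=[14]
10: 0x25 (blk 4, set 0) → L1-HIT  vc=[14]
11: 0x23 (blk 4, set 0) → L1-HIT  vc=[14]
12: 0x22 (blk 4, set 0) → L1-HIT  vc=[14]
13: 0x75 (blk 14, set 0) → VC-HIT  vc=[4]

OUTCOME = L1-HIT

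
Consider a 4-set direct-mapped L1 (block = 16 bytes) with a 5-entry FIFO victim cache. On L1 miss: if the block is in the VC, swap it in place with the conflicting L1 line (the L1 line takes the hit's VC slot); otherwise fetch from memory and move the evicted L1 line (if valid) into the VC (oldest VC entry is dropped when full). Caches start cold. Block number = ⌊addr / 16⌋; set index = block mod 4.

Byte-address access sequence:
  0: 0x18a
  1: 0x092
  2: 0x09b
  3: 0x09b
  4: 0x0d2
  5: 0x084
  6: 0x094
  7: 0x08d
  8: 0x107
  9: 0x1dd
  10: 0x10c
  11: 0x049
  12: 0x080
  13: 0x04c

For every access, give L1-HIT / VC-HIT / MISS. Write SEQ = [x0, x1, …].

0: 0x18a (blk 24, set 0) → MISS  vc=[]
1: 0x92 (blk 9, set 1) → MISS  vc=[]
2: 0x9b (blk 9, set 1) → L1-HIT  vc=[]
3: 0x9b (blk 9, set 1) → L1-HIT  vc=[]
4: 0xd2 (blk 13, set 1) → MISS  vc=[9]
5: 0x84 (blk 8, set 0) → MISS  vc=[9, 24]
6: 0x94 (blk 9, set 1) → VC-HIT  vc=[13, 24]
7: 0x8d (blk 8, set 0) → L1-HIT  vc=[13, 24]
8: 0x107 (blk 16, set 0) → MISS  vc=[13, 24, 8]
9: 0x1dd (blk 29, set 1) → MISS  vc=[13, 24, 8, 9]
10: 0x10c (blk 16, set 0) → L1-HIT  vc=[13, 24, 8, 9]
11: 0x49 (blk 4, set 0) → MISS  vc=[13, 24, 8, 9, 16]
12: 0x80 (blk 8, set 0) → VC-HIT  vc=[13, 24, 4, 9, 16]
13: 0x4c (blk 4, set 0) → VC-HIT  vc=[13, 24, 8, 9, 16]

SEQ = [MISS, MISS, L1-HIT, L1-HIT, MISS, MISS, VC-HIT, L1-HIT, MISS, MISS, L1-HIT, MISS, VC-HIT, VC-HIT]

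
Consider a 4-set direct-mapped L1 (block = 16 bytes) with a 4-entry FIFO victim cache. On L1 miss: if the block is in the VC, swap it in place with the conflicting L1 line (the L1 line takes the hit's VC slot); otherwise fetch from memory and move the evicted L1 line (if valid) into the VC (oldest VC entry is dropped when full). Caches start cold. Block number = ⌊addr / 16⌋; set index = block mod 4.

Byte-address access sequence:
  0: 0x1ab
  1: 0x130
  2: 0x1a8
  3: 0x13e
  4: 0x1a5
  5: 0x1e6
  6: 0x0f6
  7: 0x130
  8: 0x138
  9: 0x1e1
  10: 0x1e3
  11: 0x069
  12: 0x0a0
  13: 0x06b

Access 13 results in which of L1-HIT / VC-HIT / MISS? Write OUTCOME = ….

OUTCOME = VC-HIT

  [0] addr=0x1ab blk=26 s=2: MISS | VC []
  [1] addr=0x130 blk=19 s=3: MISS | VC []
  [2] addr=0x1a8 blk=26 s=2: L1-HIT | VC []
  [3] addr=0x13e blk=19 s=3: L1-HIT | VC []
  [4] addr=0x1a5 blk=26 s=2: L1-HIT | VC []
  [5] addr=0x1e6 blk=30 s=2: MISS | VC [26]
  [6] addr=0xf6 blk=15 s=3: MISS | VC [26, 19]
  [7] addr=0x130 blk=19 s=3: VC-HIT | VC [26, 15]
  [8] addr=0x138 blk=19 s=3: L1-HIT | VC [26, 15]
  [9] addr=0x1e1 blk=30 s=2: L1-HIT | VC [26, 15]
  [10] addr=0x1e3 blk=30 s=2: L1-HIT | VC [26, 15]
  [11] addr=0x69 blk=6 s=2: MISS | VC [26, 15, 30]
  [12] addr=0xa0 blk=10 s=2: MISS | VC [26, 15, 30, 6]
  [13] addr=0x6b blk=6 s=2: VC-HIT | VC [26, 15, 30, 10]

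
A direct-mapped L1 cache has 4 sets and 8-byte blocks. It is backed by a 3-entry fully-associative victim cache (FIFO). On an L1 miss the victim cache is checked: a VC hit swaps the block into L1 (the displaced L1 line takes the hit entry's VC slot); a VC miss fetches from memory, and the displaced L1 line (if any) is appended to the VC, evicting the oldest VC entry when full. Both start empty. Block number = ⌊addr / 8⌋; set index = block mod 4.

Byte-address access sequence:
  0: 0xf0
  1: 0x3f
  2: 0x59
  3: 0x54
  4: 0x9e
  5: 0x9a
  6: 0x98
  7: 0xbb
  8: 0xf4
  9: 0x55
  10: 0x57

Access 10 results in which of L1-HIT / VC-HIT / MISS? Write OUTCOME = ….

0: 0xf0 (blk 30, set 2) → MISS  vc=[]
1: 0x3f (blk 7, set 3) → MISS  vc=[]
2: 0x59 (blk 11, set 3) → MISS  vc=[7]
3: 0x54 (blk 10, set 2) → MISS  vc=[7, 30]
4: 0x9e (blk 19, set 3) → MISS  vc=[7, 30, 11]
5: 0x9a (blk 19, set 3) → L1-HIT  vc=[7, 30, 11]
6: 0x98 (blk 19, set 3) → L1-HIT  vc=[7, 30, 11]
7: 0xbb (blk 23, set 3) → MISS  vc=[30, 11, 19]
8: 0xf4 (blk 30, set 2) → VC-HIT  vc=[10, 11, 19]
9: 0x55 (blk 10, set 2) → VC-HIT  vc=[30, 11, 19]
10: 0x57 (blk 10, set 2) → L1-HIT  vc=[30, 11, 19]

OUTCOME = L1-HIT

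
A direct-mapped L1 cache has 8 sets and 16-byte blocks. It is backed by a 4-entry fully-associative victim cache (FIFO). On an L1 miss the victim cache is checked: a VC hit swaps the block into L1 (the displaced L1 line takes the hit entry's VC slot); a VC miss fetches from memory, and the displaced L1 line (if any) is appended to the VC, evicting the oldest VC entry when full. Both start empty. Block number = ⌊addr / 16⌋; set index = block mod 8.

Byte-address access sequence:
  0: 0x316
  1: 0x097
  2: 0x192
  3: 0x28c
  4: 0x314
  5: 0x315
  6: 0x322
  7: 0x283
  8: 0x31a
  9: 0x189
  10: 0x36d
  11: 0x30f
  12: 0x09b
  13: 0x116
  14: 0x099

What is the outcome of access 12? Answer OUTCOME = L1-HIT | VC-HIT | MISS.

OUTCOME = VC-HIT

  [0] addr=0x316 blk=49 s=1: MISS | VC []
  [1] addr=0x97 blk=9 s=1: MISS | VC [49]
  [2] addr=0x192 blk=25 s=1: MISS | VC [49, 9]
  [3] addr=0x28c blk=40 s=0: MISS | VC [49, 9]
  [4] addr=0x314 blk=49 s=1: VC-HIT | VC [25, 9]
  [5] addr=0x315 blk=49 s=1: L1-HIT | VC [25, 9]
  [6] addr=0x322 blk=50 s=2: MISS | VC [25, 9]
  [7] addr=0x283 blk=40 s=0: L1-HIT | VC [25, 9]
  [8] addr=0x31a blk=49 s=1: L1-HIT | VC [25, 9]
  [9] addr=0x189 blk=24 s=0: MISS | VC [25, 9, 40]
  [10] addr=0x36d blk=54 s=6: MISS | VC [25, 9, 40]
  [11] addr=0x30f blk=48 s=0: MISS | VC [25, 9, 40, 24]
  [12] addr=0x9b blk=9 s=1: VC-HIT | VC [25, 49, 40, 24]
  [13] addr=0x116 blk=17 s=1: MISS | VC [49, 40, 24, 9]
  [14] addr=0x99 blk=9 s=1: VC-HIT | VC [49, 40, 24, 17]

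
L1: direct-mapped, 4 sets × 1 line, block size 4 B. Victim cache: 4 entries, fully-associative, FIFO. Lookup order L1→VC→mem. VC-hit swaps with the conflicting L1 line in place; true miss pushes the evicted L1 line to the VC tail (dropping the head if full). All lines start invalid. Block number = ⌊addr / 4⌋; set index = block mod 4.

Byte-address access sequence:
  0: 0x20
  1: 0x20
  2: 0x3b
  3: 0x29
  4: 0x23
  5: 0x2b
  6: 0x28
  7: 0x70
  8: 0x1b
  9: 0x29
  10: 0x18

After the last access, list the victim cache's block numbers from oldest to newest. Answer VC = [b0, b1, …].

VC = [14, 8, 10]

  [0] addr=0x20 blk=8 s=0: MISS | VC []
  [1] addr=0x20 blk=8 s=0: L1-HIT | VC []
  [2] addr=0x3b blk=14 s=2: MISS | VC []
  [3] addr=0x29 blk=10 s=2: MISS | VC [14]
  [4] addr=0x23 blk=8 s=0: L1-HIT | VC [14]
  [5] addr=0x2b blk=10 s=2: L1-HIT | VC [14]
  [6] addr=0x28 blk=10 s=2: L1-HIT | VC [14]
  [7] addr=0x70 blk=28 s=0: MISS | VC [14, 8]
  [8] addr=0x1b blk=6 s=2: MISS | VC [14, 8, 10]
  [9] addr=0x29 blk=10 s=2: VC-HIT | VC [14, 8, 6]
  [10] addr=0x18 blk=6 s=2: VC-HIT | VC [14, 8, 10]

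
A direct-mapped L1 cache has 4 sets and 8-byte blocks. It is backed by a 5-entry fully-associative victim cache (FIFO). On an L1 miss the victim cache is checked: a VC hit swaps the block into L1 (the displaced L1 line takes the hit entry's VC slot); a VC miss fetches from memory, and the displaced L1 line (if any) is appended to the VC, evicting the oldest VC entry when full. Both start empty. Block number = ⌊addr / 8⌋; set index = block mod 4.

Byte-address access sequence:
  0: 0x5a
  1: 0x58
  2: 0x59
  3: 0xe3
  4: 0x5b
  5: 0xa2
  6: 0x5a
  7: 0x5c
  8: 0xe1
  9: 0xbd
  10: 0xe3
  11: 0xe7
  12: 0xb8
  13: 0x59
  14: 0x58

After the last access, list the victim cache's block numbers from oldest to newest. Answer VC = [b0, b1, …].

  [0] addr=0x5a blk=11 s=3: MISS | VC []
  [1] addr=0x58 blk=11 s=3: L1-HIT | VC []
  [2] addr=0x59 blk=11 s=3: L1-HIT | VC []
  [3] addr=0xe3 blk=28 s=0: MISS | VC []
  [4] addr=0x5b blk=11 s=3: L1-HIT | VC []
  [5] addr=0xa2 blk=20 s=0: MISS | VC [28]
  [6] addr=0x5a blk=11 s=3: L1-HIT | VC [28]
  [7] addr=0x5c blk=11 s=3: L1-HIT | VC [28]
  [8] addr=0xe1 blk=28 s=0: VC-HIT | VC [20]
  [9] addr=0xbd blk=23 s=3: MISS | VC [20, 11]
  [10] addr=0xe3 blk=28 s=0: L1-HIT | VC [20, 11]
  [11] addr=0xe7 blk=28 s=0: L1-HIT | VC [20, 11]
  [12] addr=0xb8 blk=23 s=3: L1-HIT | VC [20, 11]
  [13] addr=0x59 blk=11 s=3: VC-HIT | VC [20, 23]
  [14] addr=0x58 blk=11 s=3: L1-HIT | VC [20, 23]

VC = [20, 23]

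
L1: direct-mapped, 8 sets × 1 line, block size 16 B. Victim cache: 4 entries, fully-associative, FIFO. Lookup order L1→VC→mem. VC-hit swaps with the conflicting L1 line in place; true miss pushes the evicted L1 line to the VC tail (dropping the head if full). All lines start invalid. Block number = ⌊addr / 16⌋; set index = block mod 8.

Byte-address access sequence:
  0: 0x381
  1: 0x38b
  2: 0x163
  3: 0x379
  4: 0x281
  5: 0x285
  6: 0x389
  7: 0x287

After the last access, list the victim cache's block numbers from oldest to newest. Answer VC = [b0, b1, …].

VC = [56]

0: 0x381 (blk 56, set 0) → MISS  vc=[]
1: 0x38b (blk 56, set 0) → L1-HIT  vc=[]
2: 0x163 (blk 22, set 6) → MISS  vc=[]
3: 0x379 (blk 55, set 7) → MISS  vc=[]
4: 0x281 (blk 40, set 0) → MISS  vc=[56]
5: 0x285 (blk 40, set 0) → L1-HIT  vc=[56]
6: 0x389 (blk 56, set 0) → VC-HIT  vc=[40]
7: 0x287 (blk 40, set 0) → VC-HIT  vc=[56]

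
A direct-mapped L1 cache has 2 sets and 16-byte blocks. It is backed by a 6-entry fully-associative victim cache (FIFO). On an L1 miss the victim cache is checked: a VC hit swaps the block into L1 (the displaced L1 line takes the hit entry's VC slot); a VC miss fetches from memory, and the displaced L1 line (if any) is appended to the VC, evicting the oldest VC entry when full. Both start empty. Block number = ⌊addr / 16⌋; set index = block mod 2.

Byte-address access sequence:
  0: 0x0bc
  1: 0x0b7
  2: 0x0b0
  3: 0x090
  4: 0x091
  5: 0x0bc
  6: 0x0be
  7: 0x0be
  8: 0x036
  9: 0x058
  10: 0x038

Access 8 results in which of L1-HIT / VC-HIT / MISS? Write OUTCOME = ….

OUTCOME = MISS

#0 0xbc→b11/s1 MISS; vc=[]
#1 0xb7→b11/s1 L1-HIT; vc=[]
#2 0xb0→b11/s1 L1-HIT; vc=[]
#3 0x90→b9/s1 MISS; vc=[11]
#4 0x91→b9/s1 L1-HIT; vc=[11]
#5 0xbc→b11/s1 VC-HIT; vc=[9]
#6 0xbe→b11/s1 L1-HIT; vc=[9]
#7 0xbe→b11/s1 L1-HIT; vc=[9]
#8 0x36→b3/s1 MISS; vc=[9,11]
#9 0x58→b5/s1 MISS; vc=[9,11,3]
#10 0x38→b3/s1 VC-HIT; vc=[9,11,5]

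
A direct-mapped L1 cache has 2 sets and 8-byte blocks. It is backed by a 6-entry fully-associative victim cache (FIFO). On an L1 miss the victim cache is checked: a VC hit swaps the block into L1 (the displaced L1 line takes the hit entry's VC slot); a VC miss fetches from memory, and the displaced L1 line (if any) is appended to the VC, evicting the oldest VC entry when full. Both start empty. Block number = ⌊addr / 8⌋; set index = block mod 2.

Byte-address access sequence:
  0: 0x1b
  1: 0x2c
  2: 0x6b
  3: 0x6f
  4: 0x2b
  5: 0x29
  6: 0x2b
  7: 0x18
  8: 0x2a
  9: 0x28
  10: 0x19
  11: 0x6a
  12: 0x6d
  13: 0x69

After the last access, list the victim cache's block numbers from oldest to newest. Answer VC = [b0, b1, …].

0: 0x1b (blk 3, set 1) → MISS  vc=[]
1: 0x2c (blk 5, set 1) → MISS  vc=[3]
2: 0x6b (blk 13, set 1) → MISS  vc=[3, 5]
3: 0x6f (blk 13, set 1) → L1-HIT  vc=[3, 5]
4: 0x2b (blk 5, set 1) → VC-HIT  vc=[3, 13]
5: 0x29 (blk 5, set 1) → L1-HIT  vc=[3, 13]
6: 0x2b (blk 5, set 1) → L1-HIT  vc=[3, 13]
7: 0x18 (blk 3, set 1) → VC-HIT  vc=[5, 13]
8: 0x2a (blk 5, set 1) → VC-HIT  vc=[3, 13]
9: 0x28 (blk 5, set 1) → L1-HIT  vc=[3, 13]
10: 0x19 (blk 3, set 1) → VC-HIT  vc=[5, 13]
11: 0x6a (blk 13, set 1) → VC-HIT  vc=[5, 3]
12: 0x6d (blk 13, set 1) → L1-HIT  vc=[5, 3]
13: 0x69 (blk 13, set 1) → L1-HIT  vc=[5, 3]

VC = [5, 3]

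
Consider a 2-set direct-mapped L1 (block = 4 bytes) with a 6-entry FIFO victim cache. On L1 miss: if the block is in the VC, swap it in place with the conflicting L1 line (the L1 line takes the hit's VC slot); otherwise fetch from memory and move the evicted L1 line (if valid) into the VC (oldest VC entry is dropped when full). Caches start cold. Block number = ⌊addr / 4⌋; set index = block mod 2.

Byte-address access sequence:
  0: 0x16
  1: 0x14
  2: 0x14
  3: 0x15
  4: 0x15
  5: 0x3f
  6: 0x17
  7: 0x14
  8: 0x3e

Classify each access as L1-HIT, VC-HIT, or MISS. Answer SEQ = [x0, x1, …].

SEQ = [MISS, L1-HIT, L1-HIT, L1-HIT, L1-HIT, MISS, VC-HIT, L1-HIT, VC-HIT]

#0 0x16→b5/s1 MISS; vc=[]
#1 0x14→b5/s1 L1-HIT; vc=[]
#2 0x14→b5/s1 L1-HIT; vc=[]
#3 0x15→b5/s1 L1-HIT; vc=[]
#4 0x15→b5/s1 L1-HIT; vc=[]
#5 0x3f→b15/s1 MISS; vc=[5]
#6 0x17→b5/s1 VC-HIT; vc=[15]
#7 0x14→b5/s1 L1-HIT; vc=[15]
#8 0x3e→b15/s1 VC-HIT; vc=[5]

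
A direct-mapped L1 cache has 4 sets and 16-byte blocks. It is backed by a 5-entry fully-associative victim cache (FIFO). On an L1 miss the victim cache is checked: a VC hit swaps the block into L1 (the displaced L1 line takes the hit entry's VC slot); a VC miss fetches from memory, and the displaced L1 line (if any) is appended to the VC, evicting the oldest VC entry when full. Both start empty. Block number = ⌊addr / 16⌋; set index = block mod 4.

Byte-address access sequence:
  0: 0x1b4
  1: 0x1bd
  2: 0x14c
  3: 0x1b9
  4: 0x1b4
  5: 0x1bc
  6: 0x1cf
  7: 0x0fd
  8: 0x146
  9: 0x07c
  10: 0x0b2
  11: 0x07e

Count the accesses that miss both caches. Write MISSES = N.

  [0] addr=0x1b4 blk=27 s=3: MISS | VC []
  [1] addr=0x1bd blk=27 s=3: L1-HIT | VC []
  [2] addr=0x14c blk=20 s=0: MISS | VC []
  [3] addr=0x1b9 blk=27 s=3: L1-HIT | VC []
  [4] addr=0x1b4 blk=27 s=3: L1-HIT | VC []
  [5] addr=0x1bc blk=27 s=3: L1-HIT | VC []
  [6] addr=0x1cf blk=28 s=0: MISS | VC [20]
  [7] addr=0xfd blk=15 s=3: MISS | VC [20, 27]
  [8] addr=0x146 blk=20 s=0: VC-HIT | VC [28, 27]
  [9] addr=0x7c blk=7 s=3: MISS | VC [28, 27, 15]
  [10] addr=0xb2 blk=11 s=3: MISS | VC [28, 27, 15, 7]
  [11] addr=0x7e blk=7 s=3: VC-HIT | VC [28, 27, 15, 11]

MISSES = 6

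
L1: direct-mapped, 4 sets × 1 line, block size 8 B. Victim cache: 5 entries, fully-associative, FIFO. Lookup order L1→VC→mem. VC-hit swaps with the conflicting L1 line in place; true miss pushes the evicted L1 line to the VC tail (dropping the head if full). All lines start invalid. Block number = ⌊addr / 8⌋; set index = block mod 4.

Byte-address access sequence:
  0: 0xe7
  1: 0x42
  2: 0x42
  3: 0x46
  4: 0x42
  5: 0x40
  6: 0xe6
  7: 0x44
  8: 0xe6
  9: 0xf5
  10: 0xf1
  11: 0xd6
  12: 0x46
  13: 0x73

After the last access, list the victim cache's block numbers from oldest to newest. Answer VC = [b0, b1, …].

  [0] addr=0xe7 blk=28 s=0: MISS | VC []
  [1] addr=0x42 blk=8 s=0: MISS | VC [28]
  [2] addr=0x42 blk=8 s=0: L1-HIT | VC [28]
  [3] addr=0x46 blk=8 s=0: L1-HIT | VC [28]
  [4] addr=0x42 blk=8 s=0: L1-HIT | VC [28]
  [5] addr=0x40 blk=8 s=0: L1-HIT | VC [28]
  [6] addr=0xe6 blk=28 s=0: VC-HIT | VC [8]
  [7] addr=0x44 blk=8 s=0: VC-HIT | VC [28]
  [8] addr=0xe6 blk=28 s=0: VC-HIT | VC [8]
  [9] addr=0xf5 blk=30 s=2: MISS | VC [8]
  [10] addr=0xf1 blk=30 s=2: L1-HIT | VC [8]
  [11] addr=0xd6 blk=26 s=2: MISS | VC [8, 30]
  [12] addr=0x46 blk=8 s=0: VC-HIT | VC [28, 30]
  [13] addr=0x73 blk=14 s=2: MISS | VC [28, 30, 26]

VC = [28, 30, 26]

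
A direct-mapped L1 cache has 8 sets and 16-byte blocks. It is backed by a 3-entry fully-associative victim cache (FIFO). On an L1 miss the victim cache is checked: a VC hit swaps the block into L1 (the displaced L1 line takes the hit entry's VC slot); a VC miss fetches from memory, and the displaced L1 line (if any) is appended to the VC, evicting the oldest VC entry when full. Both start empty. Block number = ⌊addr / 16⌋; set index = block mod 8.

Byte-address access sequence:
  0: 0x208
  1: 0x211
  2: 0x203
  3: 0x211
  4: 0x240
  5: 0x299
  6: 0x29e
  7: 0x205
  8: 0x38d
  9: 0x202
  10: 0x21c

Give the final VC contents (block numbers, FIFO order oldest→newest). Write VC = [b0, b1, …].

0: 0x208 (blk 32, set 0) → MISS  vc=[]
1: 0x211 (blk 33, set 1) → MISS  vc=[]
2: 0x203 (blk 32, set 0) → L1-HIT  vc=[]
3: 0x211 (blk 33, set 1) → L1-HIT  vc=[]
4: 0x240 (blk 36, set 4) → MISS  vc=[]
5: 0x299 (blk 41, set 1) → MISS  vc=[33]
6: 0x29e (blk 41, set 1) → L1-HIT  vc=[33]
7: 0x205 (blk 32, set 0) → L1-HIT  vc=[33]
8: 0x38d (blk 56, set 0) → MISS  vc=[33, 32]
9: 0x202 (blk 32, set 0) → VC-HIT  vc=[33, 56]
10: 0x21c (blk 33, set 1) → VC-HIT  vc=[41, 56]

VC = [41, 56]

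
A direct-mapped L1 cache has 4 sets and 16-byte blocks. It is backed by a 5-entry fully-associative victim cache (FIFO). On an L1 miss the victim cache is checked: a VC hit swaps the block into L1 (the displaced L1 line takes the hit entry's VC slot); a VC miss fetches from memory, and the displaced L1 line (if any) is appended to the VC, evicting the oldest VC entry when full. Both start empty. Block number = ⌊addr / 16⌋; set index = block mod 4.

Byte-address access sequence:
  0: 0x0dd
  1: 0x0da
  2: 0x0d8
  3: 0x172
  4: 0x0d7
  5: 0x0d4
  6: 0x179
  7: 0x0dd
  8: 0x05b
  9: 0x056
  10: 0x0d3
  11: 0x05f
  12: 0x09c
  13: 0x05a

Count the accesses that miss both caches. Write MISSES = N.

  [0] addr=0xdd blk=13 s=1: MISS | VC []
  [1] addr=0xda blk=13 s=1: L1-HIT | VC []
  [2] addr=0xd8 blk=13 s=1: L1-HIT | VC []
  [3] addr=0x172 blk=23 s=3: MISS | VC []
  [4] addr=0xd7 blk=13 s=1: L1-HIT | VC []
  [5] addr=0xd4 blk=13 s=1: L1-HIT | VC []
  [6] addr=0x179 blk=23 s=3: L1-HIT | VC []
  [7] addr=0xdd blk=13 s=1: L1-HIT | VC []
  [8] addr=0x5b blk=5 s=1: MISS | VC [13]
  [9] addr=0x56 blk=5 s=1: L1-HIT | VC [13]
  [10] addr=0xd3 blk=13 s=1: VC-HIT | VC [5]
  [11] addr=0x5f blk=5 s=1: VC-HIT | VC [13]
  [12] addr=0x9c blk=9 s=1: MISS | VC [13, 5]
  [13] addr=0x5a blk=5 s=1: VC-HIT | VC [13, 9]

MISSES = 4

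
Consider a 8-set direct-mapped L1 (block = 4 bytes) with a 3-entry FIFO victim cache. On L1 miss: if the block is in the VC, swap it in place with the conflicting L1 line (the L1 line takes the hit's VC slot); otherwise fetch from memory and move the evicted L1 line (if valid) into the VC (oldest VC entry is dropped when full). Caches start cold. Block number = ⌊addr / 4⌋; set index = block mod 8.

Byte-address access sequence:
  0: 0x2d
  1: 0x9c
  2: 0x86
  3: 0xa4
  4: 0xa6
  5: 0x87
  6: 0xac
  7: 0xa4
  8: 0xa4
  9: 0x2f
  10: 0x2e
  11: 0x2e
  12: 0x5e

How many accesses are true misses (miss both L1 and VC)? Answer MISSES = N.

  [0] addr=0x2d blk=11 s=3: MISS | VC []
  [1] addr=0x9c blk=39 s=7: MISS | VC []
  [2] addr=0x86 blk=33 s=1: MISS | VC []
  [3] addr=0xa4 blk=41 s=1: MISS | VC [33]
  [4] addr=0xa6 blk=41 s=1: L1-HIT | VC [33]
  [5] addr=0x87 blk=33 s=1: VC-HIT | VC [41]
  [6] addr=0xac blk=43 s=3: MISS | VC [41, 11]
  [7] addr=0xa4 blk=41 s=1: VC-HIT | VC [33, 11]
  [8] addr=0xa4 blk=41 s=1: L1-HIT | VC [33, 11]
  [9] addr=0x2f blk=11 s=3: VC-HIT | VC [33, 43]
  [10] addr=0x2e blk=11 s=3: L1-HIT | VC [33, 43]
  [11] addr=0x2e blk=11 s=3: L1-HIT | VC [33, 43]
  [12] addr=0x5e blk=23 s=7: MISS | VC [33, 43, 39]

MISSES = 6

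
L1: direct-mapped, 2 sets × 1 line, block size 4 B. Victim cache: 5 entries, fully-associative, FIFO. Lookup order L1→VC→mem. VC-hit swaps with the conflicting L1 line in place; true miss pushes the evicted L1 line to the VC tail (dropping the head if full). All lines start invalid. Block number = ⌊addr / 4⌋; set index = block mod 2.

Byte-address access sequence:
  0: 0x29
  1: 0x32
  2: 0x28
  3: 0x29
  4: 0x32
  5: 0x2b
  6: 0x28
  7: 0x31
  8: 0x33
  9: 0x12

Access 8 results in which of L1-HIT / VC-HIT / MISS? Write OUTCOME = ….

OUTCOME = L1-HIT

  [0] addr=0x29 blk=10 s=0: MISS | VC []
  [1] addr=0x32 blk=12 s=0: MISS | VC [10]
  [2] addr=0x28 blk=10 s=0: VC-HIT | VC [12]
  [3] addr=0x29 blk=10 s=0: L1-HIT | VC [12]
  [4] addr=0x32 blk=12 s=0: VC-HIT | VC [10]
  [5] addr=0x2b blk=10 s=0: VC-HIT | VC [12]
  [6] addr=0x28 blk=10 s=0: L1-HIT | VC [12]
  [7] addr=0x31 blk=12 s=0: VC-HIT | VC [10]
  [8] addr=0x33 blk=12 s=0: L1-HIT | VC [10]
  [9] addr=0x12 blk=4 s=0: MISS | VC [10, 12]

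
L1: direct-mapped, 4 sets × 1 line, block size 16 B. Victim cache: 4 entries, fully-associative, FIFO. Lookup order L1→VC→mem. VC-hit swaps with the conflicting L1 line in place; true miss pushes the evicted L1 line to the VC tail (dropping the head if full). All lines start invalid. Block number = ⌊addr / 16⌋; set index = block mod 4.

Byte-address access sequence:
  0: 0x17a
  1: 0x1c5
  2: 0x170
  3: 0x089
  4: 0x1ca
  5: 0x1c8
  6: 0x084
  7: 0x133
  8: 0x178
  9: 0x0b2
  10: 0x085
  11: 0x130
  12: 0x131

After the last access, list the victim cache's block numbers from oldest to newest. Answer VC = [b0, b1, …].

VC = [28, 11, 23]

0: 0x17a (blk 23, set 3) → MISS  vc=[]
1: 0x1c5 (blk 28, set 0) → MISS  vc=[]
2: 0x170 (blk 23, set 3) → L1-HIT  vc=[]
3: 0x89 (blk 8, set 0) → MISS  vc=[28]
4: 0x1ca (blk 28, set 0) → VC-HIT  vc=[8]
5: 0x1c8 (blk 28, set 0) → L1-HIT  vc=[8]
6: 0x84 (blk 8, set 0) → VC-HIT  vc=[28]
7: 0x133 (blk 19, set 3) → MISS  vc=[28, 23]
8: 0x178 (blk 23, set 3) → VC-HIT  vc=[28, 19]
9: 0xb2 (blk 11, set 3) → MISS  vc=[28, 19, 23]
10: 0x85 (blk 8, set 0) → L1-HIT  vc=[28, 19, 23]
11: 0x130 (blk 19, set 3) → VC-HIT  vc=[28, 11, 23]
12: 0x131 (blk 19, set 3) → L1-HIT  vc=[28, 11, 23]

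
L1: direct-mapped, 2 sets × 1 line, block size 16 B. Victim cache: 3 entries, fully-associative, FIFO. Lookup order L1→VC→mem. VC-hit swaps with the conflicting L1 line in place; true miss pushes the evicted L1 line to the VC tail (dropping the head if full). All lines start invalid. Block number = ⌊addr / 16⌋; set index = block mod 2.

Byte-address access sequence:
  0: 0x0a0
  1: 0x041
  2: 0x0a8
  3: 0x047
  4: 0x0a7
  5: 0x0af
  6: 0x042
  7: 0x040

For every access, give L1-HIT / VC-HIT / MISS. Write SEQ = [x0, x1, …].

#0 0xa0→b10/s0 MISS; vc=[]
#1 0x41→b4/s0 MISS; vc=[10]
#2 0xa8→b10/s0 VC-HIT; vc=[4]
#3 0x47→b4/s0 VC-HIT; vc=[10]
#4 0xa7→b10/s0 VC-HIT; vc=[4]
#5 0xaf→b10/s0 L1-HIT; vc=[4]
#6 0x42→b4/s0 VC-HIT; vc=[10]
#7 0x40→b4/s0 L1-HIT; vc=[10]

SEQ = [MISS, MISS, VC-HIT, VC-HIT, VC-HIT, L1-HIT, VC-HIT, L1-HIT]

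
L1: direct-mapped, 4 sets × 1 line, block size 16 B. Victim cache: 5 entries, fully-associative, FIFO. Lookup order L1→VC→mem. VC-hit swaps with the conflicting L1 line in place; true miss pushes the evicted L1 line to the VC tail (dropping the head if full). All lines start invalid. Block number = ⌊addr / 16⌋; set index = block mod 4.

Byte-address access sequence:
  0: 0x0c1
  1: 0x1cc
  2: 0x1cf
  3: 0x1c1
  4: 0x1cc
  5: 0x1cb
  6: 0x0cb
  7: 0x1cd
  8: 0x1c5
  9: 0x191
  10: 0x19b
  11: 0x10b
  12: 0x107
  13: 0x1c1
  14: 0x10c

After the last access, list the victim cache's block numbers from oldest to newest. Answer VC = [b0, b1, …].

VC = [12, 28]

  [0] addr=0xc1 blk=12 s=0: MISS | VC []
  [1] addr=0x1cc blk=28 s=0: MISS | VC [12]
  [2] addr=0x1cf blk=28 s=0: L1-HIT | VC [12]
  [3] addr=0x1c1 blk=28 s=0: L1-HIT | VC [12]
  [4] addr=0x1cc blk=28 s=0: L1-HIT | VC [12]
  [5] addr=0x1cb blk=28 s=0: L1-HIT | VC [12]
  [6] addr=0xcb blk=12 s=0: VC-HIT | VC [28]
  [7] addr=0x1cd blk=28 s=0: VC-HIT | VC [12]
  [8] addr=0x1c5 blk=28 s=0: L1-HIT | VC [12]
  [9] addr=0x191 blk=25 s=1: MISS | VC [12]
  [10] addr=0x19b blk=25 s=1: L1-HIT | VC [12]
  [11] addr=0x10b blk=16 s=0: MISS | VC [12, 28]
  [12] addr=0x107 blk=16 s=0: L1-HIT | VC [12, 28]
  [13] addr=0x1c1 blk=28 s=0: VC-HIT | VC [12, 16]
  [14] addr=0x10c blk=16 s=0: VC-HIT | VC [12, 28]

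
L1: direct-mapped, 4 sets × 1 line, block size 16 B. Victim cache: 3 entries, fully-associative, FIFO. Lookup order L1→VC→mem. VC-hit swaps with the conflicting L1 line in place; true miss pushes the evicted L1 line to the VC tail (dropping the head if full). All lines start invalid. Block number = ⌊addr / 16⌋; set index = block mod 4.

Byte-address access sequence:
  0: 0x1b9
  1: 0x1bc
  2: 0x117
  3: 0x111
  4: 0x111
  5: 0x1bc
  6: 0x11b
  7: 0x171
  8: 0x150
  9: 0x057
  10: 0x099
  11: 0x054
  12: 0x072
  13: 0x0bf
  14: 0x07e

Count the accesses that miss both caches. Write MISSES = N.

MISSES = 8

#0 0x1b9→b27/s3 MISS; vc=[]
#1 0x1bc→b27/s3 L1-HIT; vc=[]
#2 0x117→b17/s1 MISS; vc=[]
#3 0x111→b17/s1 L1-HIT; vc=[]
#4 0x111→b17/s1 L1-HIT; vc=[]
#5 0x1bc→b27/s3 L1-HIT; vc=[]
#6 0x11b→b17/s1 L1-HIT; vc=[]
#7 0x171→b23/s3 MISS; vc=[27]
#8 0x150→b21/s1 MISS; vc=[27,17]
#9 0x57→b5/s1 MISS; vc=[27,17,21]
#10 0x99→b9/s1 MISS; vc=[17,21,5]
#11 0x54→b5/s1 VC-HIT; vc=[17,21,9]
#12 0x72→b7/s3 MISS; vc=[21,9,23]
#13 0xbf→b11/s3 MISS; vc=[9,23,7]
#14 0x7e→b7/s3 VC-HIT; vc=[9,23,11]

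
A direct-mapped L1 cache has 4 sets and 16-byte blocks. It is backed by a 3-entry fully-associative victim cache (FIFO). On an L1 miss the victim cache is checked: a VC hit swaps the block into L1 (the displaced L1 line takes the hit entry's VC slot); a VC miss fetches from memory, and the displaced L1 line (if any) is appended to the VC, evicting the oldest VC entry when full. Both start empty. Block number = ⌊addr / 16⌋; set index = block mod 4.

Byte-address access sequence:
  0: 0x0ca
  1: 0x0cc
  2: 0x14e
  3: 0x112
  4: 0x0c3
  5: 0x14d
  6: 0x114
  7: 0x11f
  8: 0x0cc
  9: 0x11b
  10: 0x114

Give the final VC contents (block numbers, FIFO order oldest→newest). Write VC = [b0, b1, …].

VC = [20]

0: 0xca (blk 12, set 0) → MISS  vc=[]
1: 0xcc (blk 12, set 0) → L1-HIT  vc=[]
2: 0x14e (blk 20, set 0) → MISS  vc=[12]
3: 0x112 (blk 17, set 1) → MISS  vc=[12]
4: 0xc3 (blk 12, set 0) → VC-HIT  vc=[20]
5: 0x14d (blk 20, set 0) → VC-HIT  vc=[12]
6: 0x114 (blk 17, set 1) → L1-HIT  vc=[12]
7: 0x11f (blk 17, set 1) → L1-HIT  vc=[12]
8: 0xcc (blk 12, set 0) → VC-HIT  vc=[20]
9: 0x11b (blk 17, set 1) → L1-HIT  vc=[20]
10: 0x114 (blk 17, set 1) → L1-HIT  vc=[20]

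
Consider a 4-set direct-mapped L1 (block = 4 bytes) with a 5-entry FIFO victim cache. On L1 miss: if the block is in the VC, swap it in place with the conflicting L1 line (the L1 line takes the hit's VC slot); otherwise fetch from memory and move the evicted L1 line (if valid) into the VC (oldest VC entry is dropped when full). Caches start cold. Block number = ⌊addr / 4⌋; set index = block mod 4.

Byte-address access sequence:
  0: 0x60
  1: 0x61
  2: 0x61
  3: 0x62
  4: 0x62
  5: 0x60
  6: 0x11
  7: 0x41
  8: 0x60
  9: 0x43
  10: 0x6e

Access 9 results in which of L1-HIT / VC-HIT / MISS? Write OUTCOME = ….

#0 0x60→b24/s0 MISS; vc=[]
#1 0x61→b24/s0 L1-HIT; vc=[]
#2 0x61→b24/s0 L1-HIT; vc=[]
#3 0x62→b24/s0 L1-HIT; vc=[]
#4 0x62→b24/s0 L1-HIT; vc=[]
#5 0x60→b24/s0 L1-HIT; vc=[]
#6 0x11→b4/s0 MISS; vc=[24]
#7 0x41→b16/s0 MISS; vc=[24,4]
#8 0x60→b24/s0 VC-HIT; vc=[16,4]
#9 0x43→b16/s0 VC-HIT; vc=[24,4]
#10 0x6e→b27/s3 MISS; vc=[24,4]

OUTCOME = VC-HIT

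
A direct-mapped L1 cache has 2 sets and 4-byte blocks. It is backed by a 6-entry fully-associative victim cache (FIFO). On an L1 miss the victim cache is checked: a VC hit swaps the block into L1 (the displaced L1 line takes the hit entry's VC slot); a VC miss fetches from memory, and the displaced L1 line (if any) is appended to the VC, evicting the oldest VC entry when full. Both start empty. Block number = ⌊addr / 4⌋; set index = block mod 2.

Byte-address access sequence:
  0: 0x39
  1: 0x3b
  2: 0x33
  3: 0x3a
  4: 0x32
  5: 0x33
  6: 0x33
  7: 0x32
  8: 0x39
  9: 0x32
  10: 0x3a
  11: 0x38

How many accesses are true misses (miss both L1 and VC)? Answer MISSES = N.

0: 0x39 (blk 14, set 0) → MISS  vc=[]
1: 0x3b (blk 14, set 0) → L1-HIT  vc=[]
2: 0x33 (blk 12, set 0) → MISS  vc=[14]
3: 0x3a (blk 14, set 0) → VC-HIT  vc=[12]
4: 0x32 (blk 12, set 0) → VC-HIT  vc=[14]
5: 0x33 (blk 12, set 0) → L1-HIT  vc=[14]
6: 0x33 (blk 12, set 0) → L1-HIT  vc=[14]
7: 0x32 (blk 12, set 0) → L1-HIT  vc=[14]
8: 0x39 (blk 14, set 0) → VC-HIT  vc=[12]
9: 0x32 (blk 12, set 0) → VC-HIT  vc=[14]
10: 0x3a (blk 14, set 0) → VC-HIT  vc=[12]
11: 0x38 (blk 14, set 0) → L1-HIT  vc=[12]

MISSES = 2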